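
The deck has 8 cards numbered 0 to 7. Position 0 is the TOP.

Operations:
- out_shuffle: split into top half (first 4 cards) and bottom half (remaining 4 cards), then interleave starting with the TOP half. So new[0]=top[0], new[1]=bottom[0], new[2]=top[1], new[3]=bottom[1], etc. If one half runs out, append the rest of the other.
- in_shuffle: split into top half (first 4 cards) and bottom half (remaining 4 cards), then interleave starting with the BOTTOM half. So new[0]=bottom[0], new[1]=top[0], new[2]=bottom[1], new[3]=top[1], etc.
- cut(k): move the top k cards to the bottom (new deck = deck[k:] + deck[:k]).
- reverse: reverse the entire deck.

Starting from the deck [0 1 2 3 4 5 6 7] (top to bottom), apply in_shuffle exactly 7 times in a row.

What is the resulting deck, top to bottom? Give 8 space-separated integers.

Answer: 4 0 5 1 6 2 7 3

Derivation:
After op 1 (in_shuffle): [4 0 5 1 6 2 7 3]
After op 2 (in_shuffle): [6 4 2 0 7 5 3 1]
After op 3 (in_shuffle): [7 6 5 4 3 2 1 0]
After op 4 (in_shuffle): [3 7 2 6 1 5 0 4]
After op 5 (in_shuffle): [1 3 5 7 0 2 4 6]
After op 6 (in_shuffle): [0 1 2 3 4 5 6 7]
After op 7 (in_shuffle): [4 0 5 1 6 2 7 3]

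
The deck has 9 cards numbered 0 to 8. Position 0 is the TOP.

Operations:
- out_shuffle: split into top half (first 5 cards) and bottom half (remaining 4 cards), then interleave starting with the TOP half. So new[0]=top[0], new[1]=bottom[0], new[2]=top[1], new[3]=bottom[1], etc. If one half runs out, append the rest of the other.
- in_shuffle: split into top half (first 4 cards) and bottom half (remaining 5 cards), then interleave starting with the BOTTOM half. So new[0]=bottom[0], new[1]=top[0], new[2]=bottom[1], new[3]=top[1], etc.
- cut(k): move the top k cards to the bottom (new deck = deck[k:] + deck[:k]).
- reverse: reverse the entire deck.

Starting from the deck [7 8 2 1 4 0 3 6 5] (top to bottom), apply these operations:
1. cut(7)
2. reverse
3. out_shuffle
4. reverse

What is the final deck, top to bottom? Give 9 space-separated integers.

Answer: 2 6 1 5 4 7 0 8 3

Derivation:
After op 1 (cut(7)): [6 5 7 8 2 1 4 0 3]
After op 2 (reverse): [3 0 4 1 2 8 7 5 6]
After op 3 (out_shuffle): [3 8 0 7 4 5 1 6 2]
After op 4 (reverse): [2 6 1 5 4 7 0 8 3]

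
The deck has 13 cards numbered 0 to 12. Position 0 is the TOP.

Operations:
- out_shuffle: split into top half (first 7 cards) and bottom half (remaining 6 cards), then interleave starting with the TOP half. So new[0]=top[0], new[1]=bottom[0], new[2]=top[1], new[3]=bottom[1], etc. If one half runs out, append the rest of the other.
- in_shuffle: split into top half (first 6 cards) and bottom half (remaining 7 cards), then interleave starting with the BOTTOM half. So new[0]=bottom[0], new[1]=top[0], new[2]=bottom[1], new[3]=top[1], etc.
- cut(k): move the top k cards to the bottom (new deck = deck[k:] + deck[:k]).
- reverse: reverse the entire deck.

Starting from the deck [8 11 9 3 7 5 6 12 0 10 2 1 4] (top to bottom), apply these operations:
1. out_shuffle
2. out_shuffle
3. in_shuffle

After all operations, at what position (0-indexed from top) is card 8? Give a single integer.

After op 1 (out_shuffle): [8 12 11 0 9 10 3 2 7 1 5 4 6]
After op 2 (out_shuffle): [8 2 12 7 11 1 0 5 9 4 10 6 3]
After op 3 (in_shuffle): [0 8 5 2 9 12 4 7 10 11 6 1 3]
Card 8 is at position 1.

Answer: 1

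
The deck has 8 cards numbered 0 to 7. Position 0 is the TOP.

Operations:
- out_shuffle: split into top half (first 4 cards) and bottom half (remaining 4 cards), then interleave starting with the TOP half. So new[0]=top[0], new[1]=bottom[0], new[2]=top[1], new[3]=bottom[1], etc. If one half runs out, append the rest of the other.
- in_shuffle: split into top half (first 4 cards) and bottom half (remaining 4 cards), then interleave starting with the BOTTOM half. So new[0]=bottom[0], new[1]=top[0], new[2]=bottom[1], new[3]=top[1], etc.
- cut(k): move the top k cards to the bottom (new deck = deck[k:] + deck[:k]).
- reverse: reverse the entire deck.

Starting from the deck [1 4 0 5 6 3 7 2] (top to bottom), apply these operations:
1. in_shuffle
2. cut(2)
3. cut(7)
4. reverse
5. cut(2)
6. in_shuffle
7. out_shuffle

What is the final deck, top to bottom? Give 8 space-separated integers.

After op 1 (in_shuffle): [6 1 3 4 7 0 2 5]
After op 2 (cut(2)): [3 4 7 0 2 5 6 1]
After op 3 (cut(7)): [1 3 4 7 0 2 5 6]
After op 4 (reverse): [6 5 2 0 7 4 3 1]
After op 5 (cut(2)): [2 0 7 4 3 1 6 5]
After op 6 (in_shuffle): [3 2 1 0 6 7 5 4]
After op 7 (out_shuffle): [3 6 2 7 1 5 0 4]

Answer: 3 6 2 7 1 5 0 4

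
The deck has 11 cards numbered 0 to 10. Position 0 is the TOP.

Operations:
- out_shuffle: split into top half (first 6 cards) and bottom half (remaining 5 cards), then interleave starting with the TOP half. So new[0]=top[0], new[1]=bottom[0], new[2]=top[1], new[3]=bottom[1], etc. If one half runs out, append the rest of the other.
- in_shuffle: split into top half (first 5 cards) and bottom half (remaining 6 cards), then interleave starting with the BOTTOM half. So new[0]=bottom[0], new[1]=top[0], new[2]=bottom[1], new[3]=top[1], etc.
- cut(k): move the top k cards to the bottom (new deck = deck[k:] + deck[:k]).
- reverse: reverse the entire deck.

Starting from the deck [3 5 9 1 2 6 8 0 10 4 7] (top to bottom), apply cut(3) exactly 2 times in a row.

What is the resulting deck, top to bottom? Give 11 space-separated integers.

After op 1 (cut(3)): [1 2 6 8 0 10 4 7 3 5 9]
After op 2 (cut(3)): [8 0 10 4 7 3 5 9 1 2 6]

Answer: 8 0 10 4 7 3 5 9 1 2 6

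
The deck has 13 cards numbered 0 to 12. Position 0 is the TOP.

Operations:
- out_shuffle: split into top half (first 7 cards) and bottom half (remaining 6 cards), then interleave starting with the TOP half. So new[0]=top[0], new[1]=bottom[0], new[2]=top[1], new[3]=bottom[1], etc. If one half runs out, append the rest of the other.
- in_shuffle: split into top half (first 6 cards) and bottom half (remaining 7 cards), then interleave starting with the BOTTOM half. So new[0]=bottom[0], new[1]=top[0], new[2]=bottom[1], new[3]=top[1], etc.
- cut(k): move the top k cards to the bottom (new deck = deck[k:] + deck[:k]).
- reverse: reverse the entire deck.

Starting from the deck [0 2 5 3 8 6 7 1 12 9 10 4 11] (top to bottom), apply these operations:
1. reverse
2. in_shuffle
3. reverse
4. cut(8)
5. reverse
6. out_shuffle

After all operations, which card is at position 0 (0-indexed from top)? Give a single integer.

Answer: 10

Derivation:
After op 1 (reverse): [11 4 10 9 12 1 7 6 8 3 5 2 0]
After op 2 (in_shuffle): [7 11 6 4 8 10 3 9 5 12 2 1 0]
After op 3 (reverse): [0 1 2 12 5 9 3 10 8 4 6 11 7]
After op 4 (cut(8)): [8 4 6 11 7 0 1 2 12 5 9 3 10]
After op 5 (reverse): [10 3 9 5 12 2 1 0 7 11 6 4 8]
After op 6 (out_shuffle): [10 0 3 7 9 11 5 6 12 4 2 8 1]
Position 0: card 10.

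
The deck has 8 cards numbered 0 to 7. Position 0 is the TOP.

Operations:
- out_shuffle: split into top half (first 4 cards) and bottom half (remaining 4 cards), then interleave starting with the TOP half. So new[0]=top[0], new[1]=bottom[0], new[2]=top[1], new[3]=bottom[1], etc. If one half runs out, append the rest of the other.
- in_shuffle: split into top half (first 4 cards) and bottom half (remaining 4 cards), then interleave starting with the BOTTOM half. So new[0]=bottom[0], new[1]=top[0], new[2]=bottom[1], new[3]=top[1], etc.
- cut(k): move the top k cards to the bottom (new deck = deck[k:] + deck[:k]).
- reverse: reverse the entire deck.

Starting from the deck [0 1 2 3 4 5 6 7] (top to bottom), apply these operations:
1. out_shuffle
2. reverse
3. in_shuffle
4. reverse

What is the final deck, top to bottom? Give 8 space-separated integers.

After op 1 (out_shuffle): [0 4 1 5 2 6 3 7]
After op 2 (reverse): [7 3 6 2 5 1 4 0]
After op 3 (in_shuffle): [5 7 1 3 4 6 0 2]
After op 4 (reverse): [2 0 6 4 3 1 7 5]

Answer: 2 0 6 4 3 1 7 5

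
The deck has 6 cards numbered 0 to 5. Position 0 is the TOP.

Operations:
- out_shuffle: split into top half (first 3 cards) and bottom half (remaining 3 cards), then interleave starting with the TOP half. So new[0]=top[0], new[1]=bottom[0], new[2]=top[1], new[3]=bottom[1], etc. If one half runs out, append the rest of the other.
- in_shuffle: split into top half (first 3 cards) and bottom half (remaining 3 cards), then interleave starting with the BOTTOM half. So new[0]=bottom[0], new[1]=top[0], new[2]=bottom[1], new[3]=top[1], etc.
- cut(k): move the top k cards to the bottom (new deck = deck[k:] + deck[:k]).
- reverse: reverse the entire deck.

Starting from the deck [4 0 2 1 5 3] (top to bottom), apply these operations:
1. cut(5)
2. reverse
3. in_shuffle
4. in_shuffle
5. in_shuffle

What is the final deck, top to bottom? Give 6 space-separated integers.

After op 1 (cut(5)): [3 4 0 2 1 5]
After op 2 (reverse): [5 1 2 0 4 3]
After op 3 (in_shuffle): [0 5 4 1 3 2]
After op 4 (in_shuffle): [1 0 3 5 2 4]
After op 5 (in_shuffle): [5 1 2 0 4 3]

Answer: 5 1 2 0 4 3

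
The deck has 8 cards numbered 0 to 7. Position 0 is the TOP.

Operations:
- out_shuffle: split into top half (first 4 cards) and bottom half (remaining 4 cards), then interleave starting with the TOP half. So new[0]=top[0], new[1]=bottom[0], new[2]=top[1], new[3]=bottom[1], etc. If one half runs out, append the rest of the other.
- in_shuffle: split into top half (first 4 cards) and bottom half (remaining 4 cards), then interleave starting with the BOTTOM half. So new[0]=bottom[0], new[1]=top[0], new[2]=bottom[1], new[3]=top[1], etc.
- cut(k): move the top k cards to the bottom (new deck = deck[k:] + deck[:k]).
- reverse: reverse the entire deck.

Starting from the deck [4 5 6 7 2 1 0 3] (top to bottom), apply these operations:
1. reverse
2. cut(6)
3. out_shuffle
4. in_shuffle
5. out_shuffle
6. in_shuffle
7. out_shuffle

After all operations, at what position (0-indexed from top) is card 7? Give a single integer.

After op 1 (reverse): [3 0 1 2 7 6 5 4]
After op 2 (cut(6)): [5 4 3 0 1 2 7 6]
After op 3 (out_shuffle): [5 1 4 2 3 7 0 6]
After op 4 (in_shuffle): [3 5 7 1 0 4 6 2]
After op 5 (out_shuffle): [3 0 5 4 7 6 1 2]
After op 6 (in_shuffle): [7 3 6 0 1 5 2 4]
After op 7 (out_shuffle): [7 1 3 5 6 2 0 4]
Card 7 is at position 0.

Answer: 0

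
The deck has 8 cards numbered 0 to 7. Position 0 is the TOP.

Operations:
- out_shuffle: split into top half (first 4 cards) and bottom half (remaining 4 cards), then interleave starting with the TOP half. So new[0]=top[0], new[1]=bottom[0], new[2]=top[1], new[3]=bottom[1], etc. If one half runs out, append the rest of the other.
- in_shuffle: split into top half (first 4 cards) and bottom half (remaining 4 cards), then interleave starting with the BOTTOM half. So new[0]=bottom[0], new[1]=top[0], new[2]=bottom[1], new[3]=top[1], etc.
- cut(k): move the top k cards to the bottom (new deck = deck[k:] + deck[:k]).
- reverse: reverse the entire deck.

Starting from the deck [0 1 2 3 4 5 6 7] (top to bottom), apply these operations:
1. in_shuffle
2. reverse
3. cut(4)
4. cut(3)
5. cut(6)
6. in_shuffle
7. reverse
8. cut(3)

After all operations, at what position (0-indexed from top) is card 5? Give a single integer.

Answer: 3

Derivation:
After op 1 (in_shuffle): [4 0 5 1 6 2 7 3]
After op 2 (reverse): [3 7 2 6 1 5 0 4]
After op 3 (cut(4)): [1 5 0 4 3 7 2 6]
After op 4 (cut(3)): [4 3 7 2 6 1 5 0]
After op 5 (cut(6)): [5 0 4 3 7 2 6 1]
After op 6 (in_shuffle): [7 5 2 0 6 4 1 3]
After op 7 (reverse): [3 1 4 6 0 2 5 7]
After op 8 (cut(3)): [6 0 2 5 7 3 1 4]
Card 5 is at position 3.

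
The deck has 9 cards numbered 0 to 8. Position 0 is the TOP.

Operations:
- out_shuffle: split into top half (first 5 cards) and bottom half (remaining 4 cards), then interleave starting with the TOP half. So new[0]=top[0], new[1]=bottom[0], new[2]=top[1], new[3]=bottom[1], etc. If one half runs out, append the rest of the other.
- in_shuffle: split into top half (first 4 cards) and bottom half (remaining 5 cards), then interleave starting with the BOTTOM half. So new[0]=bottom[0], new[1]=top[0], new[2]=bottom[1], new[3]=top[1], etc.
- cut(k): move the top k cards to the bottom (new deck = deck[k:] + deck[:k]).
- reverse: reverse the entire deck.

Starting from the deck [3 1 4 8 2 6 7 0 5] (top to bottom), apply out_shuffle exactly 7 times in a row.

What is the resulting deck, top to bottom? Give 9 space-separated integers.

Answer: 3 6 1 7 4 0 8 5 2

Derivation:
After op 1 (out_shuffle): [3 6 1 7 4 0 8 5 2]
After op 2 (out_shuffle): [3 0 6 8 1 5 7 2 4]
After op 3 (out_shuffle): [3 5 0 7 6 2 8 4 1]
After op 4 (out_shuffle): [3 2 5 8 0 4 7 1 6]
After op 5 (out_shuffle): [3 4 2 7 5 1 8 6 0]
After op 6 (out_shuffle): [3 1 4 8 2 6 7 0 5]
After op 7 (out_shuffle): [3 6 1 7 4 0 8 5 2]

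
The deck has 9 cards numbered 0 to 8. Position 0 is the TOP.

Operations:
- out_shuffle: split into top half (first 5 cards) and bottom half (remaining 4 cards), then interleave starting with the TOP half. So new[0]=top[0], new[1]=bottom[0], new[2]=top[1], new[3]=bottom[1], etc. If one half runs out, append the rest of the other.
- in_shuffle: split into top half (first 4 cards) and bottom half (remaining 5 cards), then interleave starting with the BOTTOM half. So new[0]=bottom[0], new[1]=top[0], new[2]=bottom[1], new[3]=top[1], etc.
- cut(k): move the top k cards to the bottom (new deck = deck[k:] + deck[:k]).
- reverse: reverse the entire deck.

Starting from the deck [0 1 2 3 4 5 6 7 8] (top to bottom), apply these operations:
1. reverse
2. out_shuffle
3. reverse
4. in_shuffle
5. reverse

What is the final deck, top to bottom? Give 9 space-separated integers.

After op 1 (reverse): [8 7 6 5 4 3 2 1 0]
After op 2 (out_shuffle): [8 3 7 2 6 1 5 0 4]
After op 3 (reverse): [4 0 5 1 6 2 7 3 8]
After op 4 (in_shuffle): [6 4 2 0 7 5 3 1 8]
After op 5 (reverse): [8 1 3 5 7 0 2 4 6]

Answer: 8 1 3 5 7 0 2 4 6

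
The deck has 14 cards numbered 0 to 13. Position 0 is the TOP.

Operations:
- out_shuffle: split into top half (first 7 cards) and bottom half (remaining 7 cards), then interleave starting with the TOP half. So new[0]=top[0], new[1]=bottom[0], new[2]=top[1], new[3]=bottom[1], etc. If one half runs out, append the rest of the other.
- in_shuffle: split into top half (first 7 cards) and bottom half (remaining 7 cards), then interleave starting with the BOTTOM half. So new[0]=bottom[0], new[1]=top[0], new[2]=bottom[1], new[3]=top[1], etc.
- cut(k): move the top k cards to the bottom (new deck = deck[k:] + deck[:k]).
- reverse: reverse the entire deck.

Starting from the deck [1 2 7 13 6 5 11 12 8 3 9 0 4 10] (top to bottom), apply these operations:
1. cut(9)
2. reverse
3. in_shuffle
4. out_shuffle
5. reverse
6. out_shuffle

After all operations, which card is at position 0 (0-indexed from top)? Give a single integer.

After op 1 (cut(9)): [3 9 0 4 10 1 2 7 13 6 5 11 12 8]
After op 2 (reverse): [8 12 11 5 6 13 7 2 1 10 4 0 9 3]
After op 3 (in_shuffle): [2 8 1 12 10 11 4 5 0 6 9 13 3 7]
After op 4 (out_shuffle): [2 5 8 0 1 6 12 9 10 13 11 3 4 7]
After op 5 (reverse): [7 4 3 11 13 10 9 12 6 1 0 8 5 2]
After op 6 (out_shuffle): [7 12 4 6 3 1 11 0 13 8 10 5 9 2]
Position 0: card 7.

Answer: 7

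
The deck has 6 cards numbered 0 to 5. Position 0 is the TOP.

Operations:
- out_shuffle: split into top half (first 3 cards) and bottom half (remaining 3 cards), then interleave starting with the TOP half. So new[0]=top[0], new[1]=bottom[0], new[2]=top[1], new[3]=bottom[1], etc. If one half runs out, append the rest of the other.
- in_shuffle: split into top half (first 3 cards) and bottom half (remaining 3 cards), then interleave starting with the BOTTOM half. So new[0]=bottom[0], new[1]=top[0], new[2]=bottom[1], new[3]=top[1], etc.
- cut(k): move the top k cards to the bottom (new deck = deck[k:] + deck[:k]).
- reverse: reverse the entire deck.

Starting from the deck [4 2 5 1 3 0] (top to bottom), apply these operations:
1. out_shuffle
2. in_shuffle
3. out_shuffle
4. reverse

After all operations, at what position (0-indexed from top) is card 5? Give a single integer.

Answer: 1

Derivation:
After op 1 (out_shuffle): [4 1 2 3 5 0]
After op 2 (in_shuffle): [3 4 5 1 0 2]
After op 3 (out_shuffle): [3 1 4 0 5 2]
After op 4 (reverse): [2 5 0 4 1 3]
Card 5 is at position 1.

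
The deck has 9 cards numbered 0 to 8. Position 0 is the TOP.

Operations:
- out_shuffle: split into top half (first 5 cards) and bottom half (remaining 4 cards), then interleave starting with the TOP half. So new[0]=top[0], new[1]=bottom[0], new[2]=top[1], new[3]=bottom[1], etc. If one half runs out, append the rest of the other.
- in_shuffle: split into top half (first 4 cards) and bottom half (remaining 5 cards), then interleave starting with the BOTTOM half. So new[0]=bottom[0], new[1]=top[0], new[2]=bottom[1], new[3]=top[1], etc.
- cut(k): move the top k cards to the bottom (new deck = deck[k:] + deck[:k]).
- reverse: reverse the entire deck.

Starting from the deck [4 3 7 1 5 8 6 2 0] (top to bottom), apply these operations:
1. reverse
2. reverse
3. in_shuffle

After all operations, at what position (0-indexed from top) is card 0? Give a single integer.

Answer: 8

Derivation:
After op 1 (reverse): [0 2 6 8 5 1 7 3 4]
After op 2 (reverse): [4 3 7 1 5 8 6 2 0]
After op 3 (in_shuffle): [5 4 8 3 6 7 2 1 0]
Card 0 is at position 8.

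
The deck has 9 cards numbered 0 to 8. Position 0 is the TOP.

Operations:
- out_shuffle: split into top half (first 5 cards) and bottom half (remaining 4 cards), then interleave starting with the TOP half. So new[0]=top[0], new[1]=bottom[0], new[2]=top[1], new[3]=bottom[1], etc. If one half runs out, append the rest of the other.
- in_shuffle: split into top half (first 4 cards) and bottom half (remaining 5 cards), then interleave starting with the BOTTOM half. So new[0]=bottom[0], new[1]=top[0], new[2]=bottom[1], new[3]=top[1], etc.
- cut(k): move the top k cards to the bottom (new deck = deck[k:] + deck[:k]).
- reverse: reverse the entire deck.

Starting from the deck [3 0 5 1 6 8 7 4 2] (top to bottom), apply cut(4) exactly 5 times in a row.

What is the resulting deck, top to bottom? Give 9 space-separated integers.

Answer: 5 1 6 8 7 4 2 3 0

Derivation:
After op 1 (cut(4)): [6 8 7 4 2 3 0 5 1]
After op 2 (cut(4)): [2 3 0 5 1 6 8 7 4]
After op 3 (cut(4)): [1 6 8 7 4 2 3 0 5]
After op 4 (cut(4)): [4 2 3 0 5 1 6 8 7]
After op 5 (cut(4)): [5 1 6 8 7 4 2 3 0]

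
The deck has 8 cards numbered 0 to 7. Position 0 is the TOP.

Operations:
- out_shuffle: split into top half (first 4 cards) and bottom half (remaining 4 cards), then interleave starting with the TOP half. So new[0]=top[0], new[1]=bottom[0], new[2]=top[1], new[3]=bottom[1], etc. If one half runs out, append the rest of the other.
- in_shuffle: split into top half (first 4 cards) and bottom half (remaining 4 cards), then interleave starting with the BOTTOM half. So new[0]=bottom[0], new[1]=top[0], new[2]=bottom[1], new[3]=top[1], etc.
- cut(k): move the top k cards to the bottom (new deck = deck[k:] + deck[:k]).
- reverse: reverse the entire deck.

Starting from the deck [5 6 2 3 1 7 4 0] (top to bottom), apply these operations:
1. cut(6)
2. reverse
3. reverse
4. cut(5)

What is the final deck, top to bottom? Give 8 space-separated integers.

Answer: 3 1 7 4 0 5 6 2

Derivation:
After op 1 (cut(6)): [4 0 5 6 2 3 1 7]
After op 2 (reverse): [7 1 3 2 6 5 0 4]
After op 3 (reverse): [4 0 5 6 2 3 1 7]
After op 4 (cut(5)): [3 1 7 4 0 5 6 2]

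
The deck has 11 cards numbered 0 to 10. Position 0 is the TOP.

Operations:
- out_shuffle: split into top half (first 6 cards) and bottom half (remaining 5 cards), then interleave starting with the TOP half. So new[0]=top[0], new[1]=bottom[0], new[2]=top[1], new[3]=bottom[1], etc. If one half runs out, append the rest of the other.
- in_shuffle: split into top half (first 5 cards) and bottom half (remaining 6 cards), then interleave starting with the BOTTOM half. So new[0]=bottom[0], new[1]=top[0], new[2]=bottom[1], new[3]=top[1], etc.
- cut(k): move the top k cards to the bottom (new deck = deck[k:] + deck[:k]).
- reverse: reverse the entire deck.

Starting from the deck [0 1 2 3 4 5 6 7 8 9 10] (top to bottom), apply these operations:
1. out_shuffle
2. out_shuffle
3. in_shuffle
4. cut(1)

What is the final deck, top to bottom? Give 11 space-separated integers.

Answer: 0 7 3 10 6 2 9 5 1 8 4

Derivation:
After op 1 (out_shuffle): [0 6 1 7 2 8 3 9 4 10 5]
After op 2 (out_shuffle): [0 3 6 9 1 4 7 10 2 5 8]
After op 3 (in_shuffle): [4 0 7 3 10 6 2 9 5 1 8]
After op 4 (cut(1)): [0 7 3 10 6 2 9 5 1 8 4]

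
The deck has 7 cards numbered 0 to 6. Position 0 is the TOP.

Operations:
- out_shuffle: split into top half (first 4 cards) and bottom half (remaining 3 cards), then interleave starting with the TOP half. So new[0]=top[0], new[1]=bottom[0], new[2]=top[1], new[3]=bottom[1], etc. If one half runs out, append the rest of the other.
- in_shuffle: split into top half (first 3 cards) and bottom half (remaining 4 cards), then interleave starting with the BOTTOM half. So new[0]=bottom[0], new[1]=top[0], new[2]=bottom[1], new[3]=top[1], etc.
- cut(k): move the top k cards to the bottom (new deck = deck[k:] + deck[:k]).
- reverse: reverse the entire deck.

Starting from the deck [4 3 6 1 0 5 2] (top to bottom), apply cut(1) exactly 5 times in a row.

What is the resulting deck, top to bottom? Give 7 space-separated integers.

Answer: 5 2 4 3 6 1 0

Derivation:
After op 1 (cut(1)): [3 6 1 0 5 2 4]
After op 2 (cut(1)): [6 1 0 5 2 4 3]
After op 3 (cut(1)): [1 0 5 2 4 3 6]
After op 4 (cut(1)): [0 5 2 4 3 6 1]
After op 5 (cut(1)): [5 2 4 3 6 1 0]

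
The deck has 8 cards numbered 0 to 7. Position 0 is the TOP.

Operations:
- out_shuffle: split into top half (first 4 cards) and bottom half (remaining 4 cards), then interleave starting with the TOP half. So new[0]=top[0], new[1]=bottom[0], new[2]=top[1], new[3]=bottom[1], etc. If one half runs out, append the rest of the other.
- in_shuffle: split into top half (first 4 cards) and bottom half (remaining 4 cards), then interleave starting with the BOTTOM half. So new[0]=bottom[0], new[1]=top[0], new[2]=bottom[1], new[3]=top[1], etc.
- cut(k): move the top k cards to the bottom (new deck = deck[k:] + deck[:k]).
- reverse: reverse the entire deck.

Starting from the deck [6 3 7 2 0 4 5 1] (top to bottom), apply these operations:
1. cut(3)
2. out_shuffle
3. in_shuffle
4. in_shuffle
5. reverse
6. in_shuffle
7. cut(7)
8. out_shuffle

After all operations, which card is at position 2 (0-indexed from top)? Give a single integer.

After op 1 (cut(3)): [2 0 4 5 1 6 3 7]
After op 2 (out_shuffle): [2 1 0 6 4 3 5 7]
After op 3 (in_shuffle): [4 2 3 1 5 0 7 6]
After op 4 (in_shuffle): [5 4 0 2 7 3 6 1]
After op 5 (reverse): [1 6 3 7 2 0 4 5]
After op 6 (in_shuffle): [2 1 0 6 4 3 5 7]
After op 7 (cut(7)): [7 2 1 0 6 4 3 5]
After op 8 (out_shuffle): [7 6 2 4 1 3 0 5]
Position 2: card 2.

Answer: 2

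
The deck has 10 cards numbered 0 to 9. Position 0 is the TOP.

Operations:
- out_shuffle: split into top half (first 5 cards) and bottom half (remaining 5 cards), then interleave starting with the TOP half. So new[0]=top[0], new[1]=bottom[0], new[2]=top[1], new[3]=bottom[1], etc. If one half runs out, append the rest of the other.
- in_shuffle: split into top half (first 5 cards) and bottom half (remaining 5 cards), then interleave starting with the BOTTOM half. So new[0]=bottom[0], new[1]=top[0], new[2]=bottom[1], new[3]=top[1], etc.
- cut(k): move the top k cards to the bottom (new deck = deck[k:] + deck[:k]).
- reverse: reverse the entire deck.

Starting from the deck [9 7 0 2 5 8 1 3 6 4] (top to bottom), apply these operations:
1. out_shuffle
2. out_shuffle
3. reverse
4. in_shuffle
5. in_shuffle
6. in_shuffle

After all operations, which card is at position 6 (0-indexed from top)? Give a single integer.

After op 1 (out_shuffle): [9 8 7 1 0 3 2 6 5 4]
After op 2 (out_shuffle): [9 3 8 2 7 6 1 5 0 4]
After op 3 (reverse): [4 0 5 1 6 7 2 8 3 9]
After op 4 (in_shuffle): [7 4 2 0 8 5 3 1 9 6]
After op 5 (in_shuffle): [5 7 3 4 1 2 9 0 6 8]
After op 6 (in_shuffle): [2 5 9 7 0 3 6 4 8 1]
Position 6: card 6.

Answer: 6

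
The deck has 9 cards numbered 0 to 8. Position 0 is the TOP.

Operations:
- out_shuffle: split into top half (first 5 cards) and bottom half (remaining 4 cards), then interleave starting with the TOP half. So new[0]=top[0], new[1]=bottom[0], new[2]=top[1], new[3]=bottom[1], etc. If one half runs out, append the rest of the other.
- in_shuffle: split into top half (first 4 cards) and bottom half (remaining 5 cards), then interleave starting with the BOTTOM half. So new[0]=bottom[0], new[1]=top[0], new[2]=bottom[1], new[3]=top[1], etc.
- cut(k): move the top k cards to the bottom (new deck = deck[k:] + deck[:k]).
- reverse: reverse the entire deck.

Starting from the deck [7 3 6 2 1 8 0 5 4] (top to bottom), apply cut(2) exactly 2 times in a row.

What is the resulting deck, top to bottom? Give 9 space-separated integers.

After op 1 (cut(2)): [6 2 1 8 0 5 4 7 3]
After op 2 (cut(2)): [1 8 0 5 4 7 3 6 2]

Answer: 1 8 0 5 4 7 3 6 2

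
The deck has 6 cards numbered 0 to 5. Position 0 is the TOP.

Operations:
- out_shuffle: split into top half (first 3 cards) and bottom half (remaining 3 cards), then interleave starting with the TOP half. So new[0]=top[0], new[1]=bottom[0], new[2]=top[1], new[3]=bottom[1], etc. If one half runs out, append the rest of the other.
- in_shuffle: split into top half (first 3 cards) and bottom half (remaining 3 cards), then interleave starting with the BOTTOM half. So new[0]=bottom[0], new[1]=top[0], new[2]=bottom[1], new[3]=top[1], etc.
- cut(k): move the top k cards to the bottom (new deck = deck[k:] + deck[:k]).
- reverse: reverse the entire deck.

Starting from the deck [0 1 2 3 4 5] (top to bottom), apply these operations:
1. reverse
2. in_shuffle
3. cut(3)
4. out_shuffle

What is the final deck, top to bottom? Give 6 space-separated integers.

After op 1 (reverse): [5 4 3 2 1 0]
After op 2 (in_shuffle): [2 5 1 4 0 3]
After op 3 (cut(3)): [4 0 3 2 5 1]
After op 4 (out_shuffle): [4 2 0 5 3 1]

Answer: 4 2 0 5 3 1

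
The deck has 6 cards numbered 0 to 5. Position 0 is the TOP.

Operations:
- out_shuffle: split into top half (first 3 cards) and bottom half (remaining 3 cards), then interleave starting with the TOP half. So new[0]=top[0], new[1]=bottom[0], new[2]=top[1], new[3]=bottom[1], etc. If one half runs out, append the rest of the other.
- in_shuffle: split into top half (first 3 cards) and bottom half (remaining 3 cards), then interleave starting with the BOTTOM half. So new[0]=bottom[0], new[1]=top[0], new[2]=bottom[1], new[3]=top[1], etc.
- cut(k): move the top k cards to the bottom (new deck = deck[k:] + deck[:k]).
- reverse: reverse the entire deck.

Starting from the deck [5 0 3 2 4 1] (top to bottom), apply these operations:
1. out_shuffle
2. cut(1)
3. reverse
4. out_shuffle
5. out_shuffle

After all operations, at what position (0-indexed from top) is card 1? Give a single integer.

After op 1 (out_shuffle): [5 2 0 4 3 1]
After op 2 (cut(1)): [2 0 4 3 1 5]
After op 3 (reverse): [5 1 3 4 0 2]
After op 4 (out_shuffle): [5 4 1 0 3 2]
After op 5 (out_shuffle): [5 0 4 3 1 2]
Card 1 is at position 4.

Answer: 4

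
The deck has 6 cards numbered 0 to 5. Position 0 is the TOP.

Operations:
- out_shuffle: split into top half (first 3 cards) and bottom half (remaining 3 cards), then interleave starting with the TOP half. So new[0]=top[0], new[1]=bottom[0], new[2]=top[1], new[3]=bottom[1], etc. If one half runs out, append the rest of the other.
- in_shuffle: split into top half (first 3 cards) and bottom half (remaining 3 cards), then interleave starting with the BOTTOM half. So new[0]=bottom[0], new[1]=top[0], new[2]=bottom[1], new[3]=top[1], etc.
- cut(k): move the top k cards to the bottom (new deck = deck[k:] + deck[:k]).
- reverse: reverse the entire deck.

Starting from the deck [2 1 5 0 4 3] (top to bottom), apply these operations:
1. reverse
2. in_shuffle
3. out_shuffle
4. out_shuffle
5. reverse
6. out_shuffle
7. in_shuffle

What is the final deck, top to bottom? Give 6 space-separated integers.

Answer: 2 0 1 4 5 3

Derivation:
After op 1 (reverse): [3 4 0 5 1 2]
After op 2 (in_shuffle): [5 3 1 4 2 0]
After op 3 (out_shuffle): [5 4 3 2 1 0]
After op 4 (out_shuffle): [5 2 4 1 3 0]
After op 5 (reverse): [0 3 1 4 2 5]
After op 6 (out_shuffle): [0 4 3 2 1 5]
After op 7 (in_shuffle): [2 0 1 4 5 3]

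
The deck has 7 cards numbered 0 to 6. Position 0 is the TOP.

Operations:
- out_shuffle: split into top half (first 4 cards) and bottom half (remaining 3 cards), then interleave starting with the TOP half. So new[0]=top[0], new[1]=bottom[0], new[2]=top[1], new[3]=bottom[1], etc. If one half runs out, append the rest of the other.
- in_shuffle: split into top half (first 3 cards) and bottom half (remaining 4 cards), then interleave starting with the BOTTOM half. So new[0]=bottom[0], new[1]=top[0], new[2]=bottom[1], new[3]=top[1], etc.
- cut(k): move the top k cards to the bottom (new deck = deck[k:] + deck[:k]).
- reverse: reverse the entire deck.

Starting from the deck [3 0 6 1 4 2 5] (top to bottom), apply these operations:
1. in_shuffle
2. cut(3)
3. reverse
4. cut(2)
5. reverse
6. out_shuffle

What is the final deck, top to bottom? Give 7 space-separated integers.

Answer: 3 6 4 5 0 1 2

Derivation:
After op 1 (in_shuffle): [1 3 4 0 2 6 5]
After op 2 (cut(3)): [0 2 6 5 1 3 4]
After op 3 (reverse): [4 3 1 5 6 2 0]
After op 4 (cut(2)): [1 5 6 2 0 4 3]
After op 5 (reverse): [3 4 0 2 6 5 1]
After op 6 (out_shuffle): [3 6 4 5 0 1 2]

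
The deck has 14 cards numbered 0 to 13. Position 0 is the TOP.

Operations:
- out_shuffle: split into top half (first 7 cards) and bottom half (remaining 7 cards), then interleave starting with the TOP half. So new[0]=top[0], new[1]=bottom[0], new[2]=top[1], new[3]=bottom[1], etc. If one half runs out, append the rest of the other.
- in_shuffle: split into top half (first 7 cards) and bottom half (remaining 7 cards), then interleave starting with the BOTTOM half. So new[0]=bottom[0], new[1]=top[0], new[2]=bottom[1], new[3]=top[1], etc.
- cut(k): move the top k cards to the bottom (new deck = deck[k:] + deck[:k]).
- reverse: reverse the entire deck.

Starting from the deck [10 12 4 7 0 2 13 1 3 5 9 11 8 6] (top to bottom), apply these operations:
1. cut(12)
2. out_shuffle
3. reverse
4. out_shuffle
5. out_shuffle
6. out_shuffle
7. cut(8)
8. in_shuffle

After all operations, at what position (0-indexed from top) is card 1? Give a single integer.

After op 1 (cut(12)): [8 6 10 12 4 7 0 2 13 1 3 5 9 11]
After op 2 (out_shuffle): [8 2 6 13 10 1 12 3 4 5 7 9 0 11]
After op 3 (reverse): [11 0 9 7 5 4 3 12 1 10 13 6 2 8]
After op 4 (out_shuffle): [11 12 0 1 9 10 7 13 5 6 4 2 3 8]
After op 5 (out_shuffle): [11 13 12 5 0 6 1 4 9 2 10 3 7 8]
After op 6 (out_shuffle): [11 4 13 9 12 2 5 10 0 3 6 7 1 8]
After op 7 (cut(8)): [0 3 6 7 1 8 11 4 13 9 12 2 5 10]
After op 8 (in_shuffle): [4 0 13 3 9 6 12 7 2 1 5 8 10 11]
Card 1 is at position 9.

Answer: 9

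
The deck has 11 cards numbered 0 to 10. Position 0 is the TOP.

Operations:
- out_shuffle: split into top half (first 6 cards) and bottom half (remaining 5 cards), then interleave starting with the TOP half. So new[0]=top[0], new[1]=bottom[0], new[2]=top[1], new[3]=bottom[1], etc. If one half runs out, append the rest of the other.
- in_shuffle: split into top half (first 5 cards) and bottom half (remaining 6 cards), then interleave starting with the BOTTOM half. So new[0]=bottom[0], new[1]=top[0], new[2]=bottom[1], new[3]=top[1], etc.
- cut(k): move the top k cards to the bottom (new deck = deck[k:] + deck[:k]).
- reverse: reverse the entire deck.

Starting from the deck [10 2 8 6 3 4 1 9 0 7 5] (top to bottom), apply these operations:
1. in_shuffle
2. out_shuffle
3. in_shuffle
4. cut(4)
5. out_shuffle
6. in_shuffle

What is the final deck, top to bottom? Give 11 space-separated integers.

Answer: 4 3 6 8 2 10 5 7 0 9 1

Derivation:
After op 1 (in_shuffle): [4 10 1 2 9 8 0 6 7 3 5]
After op 2 (out_shuffle): [4 0 10 6 1 7 2 3 9 5 8]
After op 3 (in_shuffle): [7 4 2 0 3 10 9 6 5 1 8]
After op 4 (cut(4)): [3 10 9 6 5 1 8 7 4 2 0]
After op 5 (out_shuffle): [3 8 10 7 9 4 6 2 5 0 1]
After op 6 (in_shuffle): [4 3 6 8 2 10 5 7 0 9 1]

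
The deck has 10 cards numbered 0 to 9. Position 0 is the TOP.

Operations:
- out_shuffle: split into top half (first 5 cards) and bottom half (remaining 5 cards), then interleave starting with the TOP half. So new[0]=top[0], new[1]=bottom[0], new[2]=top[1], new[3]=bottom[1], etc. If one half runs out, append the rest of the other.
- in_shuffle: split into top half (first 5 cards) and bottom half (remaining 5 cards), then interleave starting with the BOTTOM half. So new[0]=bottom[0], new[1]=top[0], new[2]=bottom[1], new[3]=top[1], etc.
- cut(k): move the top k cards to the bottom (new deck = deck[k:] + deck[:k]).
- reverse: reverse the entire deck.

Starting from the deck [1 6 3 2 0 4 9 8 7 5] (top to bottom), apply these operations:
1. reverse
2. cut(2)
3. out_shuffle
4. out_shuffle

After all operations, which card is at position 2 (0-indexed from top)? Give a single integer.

After op 1 (reverse): [5 7 8 9 4 0 2 3 6 1]
After op 2 (cut(2)): [8 9 4 0 2 3 6 1 5 7]
After op 3 (out_shuffle): [8 3 9 6 4 1 0 5 2 7]
After op 4 (out_shuffle): [8 1 3 0 9 5 6 2 4 7]
Position 2: card 3.

Answer: 3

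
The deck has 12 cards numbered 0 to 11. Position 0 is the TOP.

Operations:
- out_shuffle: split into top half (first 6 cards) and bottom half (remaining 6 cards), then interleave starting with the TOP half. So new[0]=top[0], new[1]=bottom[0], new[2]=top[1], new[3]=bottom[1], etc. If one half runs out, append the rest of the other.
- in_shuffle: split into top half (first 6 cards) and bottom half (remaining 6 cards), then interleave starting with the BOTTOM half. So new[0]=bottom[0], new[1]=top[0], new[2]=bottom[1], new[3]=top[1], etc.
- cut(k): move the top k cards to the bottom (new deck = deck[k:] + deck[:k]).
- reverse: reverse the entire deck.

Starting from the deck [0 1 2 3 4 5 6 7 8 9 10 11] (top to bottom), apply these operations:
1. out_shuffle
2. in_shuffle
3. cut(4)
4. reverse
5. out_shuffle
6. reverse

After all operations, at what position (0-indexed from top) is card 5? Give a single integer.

Answer: 8

Derivation:
After op 1 (out_shuffle): [0 6 1 7 2 8 3 9 4 10 5 11]
After op 2 (in_shuffle): [3 0 9 6 4 1 10 7 5 2 11 8]
After op 3 (cut(4)): [4 1 10 7 5 2 11 8 3 0 9 6]
After op 4 (reverse): [6 9 0 3 8 11 2 5 7 10 1 4]
After op 5 (out_shuffle): [6 2 9 5 0 7 3 10 8 1 11 4]
After op 6 (reverse): [4 11 1 8 10 3 7 0 5 9 2 6]
Card 5 is at position 8.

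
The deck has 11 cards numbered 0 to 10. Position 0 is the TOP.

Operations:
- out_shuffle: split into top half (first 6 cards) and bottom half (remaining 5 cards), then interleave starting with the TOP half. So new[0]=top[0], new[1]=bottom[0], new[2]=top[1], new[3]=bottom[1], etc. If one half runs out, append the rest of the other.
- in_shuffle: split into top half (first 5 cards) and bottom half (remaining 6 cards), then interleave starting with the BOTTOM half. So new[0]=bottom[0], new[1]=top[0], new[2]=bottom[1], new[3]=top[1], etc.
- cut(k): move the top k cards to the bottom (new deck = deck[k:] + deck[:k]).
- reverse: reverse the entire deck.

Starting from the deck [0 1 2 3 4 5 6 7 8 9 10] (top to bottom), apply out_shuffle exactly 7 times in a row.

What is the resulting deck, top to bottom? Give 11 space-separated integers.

After op 1 (out_shuffle): [0 6 1 7 2 8 3 9 4 10 5]
After op 2 (out_shuffle): [0 3 6 9 1 4 7 10 2 5 8]
After op 3 (out_shuffle): [0 7 3 10 6 2 9 5 1 8 4]
After op 4 (out_shuffle): [0 9 7 5 3 1 10 8 6 4 2]
After op 5 (out_shuffle): [0 10 9 8 7 6 5 4 3 2 1]
After op 6 (out_shuffle): [0 5 10 4 9 3 8 2 7 1 6]
After op 7 (out_shuffle): [0 8 5 2 10 7 4 1 9 6 3]

Answer: 0 8 5 2 10 7 4 1 9 6 3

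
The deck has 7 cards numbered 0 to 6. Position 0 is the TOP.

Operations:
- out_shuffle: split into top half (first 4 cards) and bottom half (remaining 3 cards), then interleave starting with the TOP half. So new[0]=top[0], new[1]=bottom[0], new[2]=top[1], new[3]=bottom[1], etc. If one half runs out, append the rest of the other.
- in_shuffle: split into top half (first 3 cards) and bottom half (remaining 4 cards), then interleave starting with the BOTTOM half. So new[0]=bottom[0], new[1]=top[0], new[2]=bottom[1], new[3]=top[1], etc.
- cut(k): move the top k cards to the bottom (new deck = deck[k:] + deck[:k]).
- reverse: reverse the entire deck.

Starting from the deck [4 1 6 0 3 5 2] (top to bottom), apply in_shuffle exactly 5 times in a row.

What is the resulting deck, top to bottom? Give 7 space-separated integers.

After op 1 (in_shuffle): [0 4 3 1 5 6 2]
After op 2 (in_shuffle): [1 0 5 4 6 3 2]
After op 3 (in_shuffle): [4 1 6 0 3 5 2]
After op 4 (in_shuffle): [0 4 3 1 5 6 2]
After op 5 (in_shuffle): [1 0 5 4 6 3 2]

Answer: 1 0 5 4 6 3 2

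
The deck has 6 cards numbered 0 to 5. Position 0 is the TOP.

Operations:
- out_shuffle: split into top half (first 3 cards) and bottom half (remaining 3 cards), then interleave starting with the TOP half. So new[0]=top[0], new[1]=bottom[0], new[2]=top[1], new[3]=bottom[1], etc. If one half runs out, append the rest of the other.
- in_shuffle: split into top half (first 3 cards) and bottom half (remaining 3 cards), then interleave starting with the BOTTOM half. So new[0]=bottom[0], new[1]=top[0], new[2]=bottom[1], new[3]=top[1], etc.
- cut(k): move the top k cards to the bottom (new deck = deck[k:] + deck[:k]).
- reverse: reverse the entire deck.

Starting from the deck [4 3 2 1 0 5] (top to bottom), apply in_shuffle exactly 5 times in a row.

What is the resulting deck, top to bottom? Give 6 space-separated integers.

After op 1 (in_shuffle): [1 4 0 3 5 2]
After op 2 (in_shuffle): [3 1 5 4 2 0]
After op 3 (in_shuffle): [4 3 2 1 0 5]
After op 4 (in_shuffle): [1 4 0 3 5 2]
After op 5 (in_shuffle): [3 1 5 4 2 0]

Answer: 3 1 5 4 2 0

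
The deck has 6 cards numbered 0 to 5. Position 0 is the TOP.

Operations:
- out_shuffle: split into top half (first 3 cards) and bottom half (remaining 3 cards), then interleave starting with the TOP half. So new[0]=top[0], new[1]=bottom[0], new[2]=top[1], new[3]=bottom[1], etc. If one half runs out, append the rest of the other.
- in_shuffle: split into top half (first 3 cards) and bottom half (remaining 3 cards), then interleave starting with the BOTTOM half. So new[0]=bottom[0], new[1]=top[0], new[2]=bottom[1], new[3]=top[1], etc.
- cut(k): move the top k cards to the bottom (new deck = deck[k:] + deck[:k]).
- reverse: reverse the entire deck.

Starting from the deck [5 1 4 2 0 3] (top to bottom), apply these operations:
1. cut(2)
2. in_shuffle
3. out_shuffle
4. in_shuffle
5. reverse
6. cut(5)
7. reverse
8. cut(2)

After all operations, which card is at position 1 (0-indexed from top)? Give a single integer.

After op 1 (cut(2)): [4 2 0 3 5 1]
After op 2 (in_shuffle): [3 4 5 2 1 0]
After op 3 (out_shuffle): [3 2 4 1 5 0]
After op 4 (in_shuffle): [1 3 5 2 0 4]
After op 5 (reverse): [4 0 2 5 3 1]
After op 6 (cut(5)): [1 4 0 2 5 3]
After op 7 (reverse): [3 5 2 0 4 1]
After op 8 (cut(2)): [2 0 4 1 3 5]
Position 1: card 0.

Answer: 0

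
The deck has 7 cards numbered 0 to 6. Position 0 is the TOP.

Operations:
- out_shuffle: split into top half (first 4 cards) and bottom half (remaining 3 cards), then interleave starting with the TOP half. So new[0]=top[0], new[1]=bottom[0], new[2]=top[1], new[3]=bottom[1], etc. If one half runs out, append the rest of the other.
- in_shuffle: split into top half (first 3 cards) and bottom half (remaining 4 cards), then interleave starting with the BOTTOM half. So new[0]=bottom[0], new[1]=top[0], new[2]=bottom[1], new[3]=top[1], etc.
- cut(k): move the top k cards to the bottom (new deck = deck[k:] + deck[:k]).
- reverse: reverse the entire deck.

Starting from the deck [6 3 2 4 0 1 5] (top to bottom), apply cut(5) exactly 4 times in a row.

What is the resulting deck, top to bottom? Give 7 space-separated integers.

Answer: 5 6 3 2 4 0 1

Derivation:
After op 1 (cut(5)): [1 5 6 3 2 4 0]
After op 2 (cut(5)): [4 0 1 5 6 3 2]
After op 3 (cut(5)): [3 2 4 0 1 5 6]
After op 4 (cut(5)): [5 6 3 2 4 0 1]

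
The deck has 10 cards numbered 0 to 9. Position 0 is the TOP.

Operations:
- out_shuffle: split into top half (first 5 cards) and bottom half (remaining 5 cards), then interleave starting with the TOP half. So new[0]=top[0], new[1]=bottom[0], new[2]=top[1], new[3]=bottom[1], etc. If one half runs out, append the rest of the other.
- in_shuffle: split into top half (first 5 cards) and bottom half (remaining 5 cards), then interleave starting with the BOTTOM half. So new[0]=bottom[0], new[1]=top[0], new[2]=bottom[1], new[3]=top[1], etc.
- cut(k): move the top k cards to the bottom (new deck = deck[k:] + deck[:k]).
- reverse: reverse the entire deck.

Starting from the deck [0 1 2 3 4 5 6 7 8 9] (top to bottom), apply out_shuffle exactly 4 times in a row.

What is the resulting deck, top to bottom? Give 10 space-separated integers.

After op 1 (out_shuffle): [0 5 1 6 2 7 3 8 4 9]
After op 2 (out_shuffle): [0 7 5 3 1 8 6 4 2 9]
After op 3 (out_shuffle): [0 8 7 6 5 4 3 2 1 9]
After op 4 (out_shuffle): [0 4 8 3 7 2 6 1 5 9]

Answer: 0 4 8 3 7 2 6 1 5 9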